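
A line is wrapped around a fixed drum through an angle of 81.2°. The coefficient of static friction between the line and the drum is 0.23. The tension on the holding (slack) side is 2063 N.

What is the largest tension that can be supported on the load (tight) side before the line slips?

T_max ≈ 2860 N

At impending slip the capstan equation gives T₂/T₁ = e^{μβ} with β in radians.
β = 81.2° × π/180 = 1.417 rad.
e^{μβ} = e^{0.23×1.417} = 1.385.
T₂ = T₁ · e^{μβ} = 2063 × 1.385 = 2860 N.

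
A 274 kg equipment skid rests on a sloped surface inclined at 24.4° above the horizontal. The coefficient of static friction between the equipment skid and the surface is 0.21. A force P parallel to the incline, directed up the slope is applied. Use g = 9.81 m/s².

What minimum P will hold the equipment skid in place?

P_min ≈ 596 N

The equipment skid tends to slide down (tan θ > μ_s), so at the point of impending slip friction acts up-slope at its limit: f = μ_s N.
P is parallel to the surface, so N = m g cos θ = 2450 N.
Along the incline: P + μ_s N = m g sin θ, so P = 1110 − 0.21×2450 = 596 N.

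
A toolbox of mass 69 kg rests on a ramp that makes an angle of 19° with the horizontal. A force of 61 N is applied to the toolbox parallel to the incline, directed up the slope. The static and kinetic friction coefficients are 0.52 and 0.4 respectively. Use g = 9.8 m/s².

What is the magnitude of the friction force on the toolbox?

The normal reaction is N = m g cos θ = 639.4 N.
For equilibrium along the incline the friction force must supply f = m g sin θ − P = 220.1 − 61 = 159.1 N (positive meaning up-slope).
Static friction can supply at most μ_s N = 332.5 N.
Since |159.1| ≤ 332.5 N, static friction is sufficient; f equals the required value, not μ_s N.

f ≈ 159 N (up the incline)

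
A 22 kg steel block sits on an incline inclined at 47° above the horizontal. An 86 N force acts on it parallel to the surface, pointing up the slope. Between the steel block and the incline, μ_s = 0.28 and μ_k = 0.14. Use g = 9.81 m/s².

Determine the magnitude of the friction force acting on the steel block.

Perpendicular to the surface, N = m g cos θ = 22·9.81·cos 47° = 147.2 N.
For equilibrium along the incline the friction force must supply f = m g sin θ − P = 157.8 − 86 = 71.84 N (positive meaning up-slope).
Maximum static friction available: μ_s N = 0.28 × 147.2 = 41.21 N.
Since |71.84| > 41.21 N, static friction cannot hold it; the steel block slides down the incline and kinetic friction applies: f = μ_k N = 0.14 × 147.2 = 20.6 N.

f ≈ 20.6 N (up the incline)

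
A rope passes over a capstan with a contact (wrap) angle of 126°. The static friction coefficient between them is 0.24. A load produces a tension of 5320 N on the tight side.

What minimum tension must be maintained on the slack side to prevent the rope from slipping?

T_min ≈ 3140 N

Capstan equation at impending slip: T_tight/T_slack = e^{μβ}.
β = 126° = 2.199 rad; e^{μβ} = e^{0.24×2.199} = 1.695.
T_slack = T_tight / e^{μβ} = 5320 / 1.695 = 3140 N.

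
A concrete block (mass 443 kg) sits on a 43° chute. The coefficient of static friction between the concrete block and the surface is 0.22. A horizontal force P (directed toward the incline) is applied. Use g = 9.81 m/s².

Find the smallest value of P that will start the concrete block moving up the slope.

At impending motion up the slope, friction acts down-slope at its limit: f = μ_s N.
Perpendicular to the incline: N = m g cos θ + P sin θ.
Along the incline: P cos θ = m g sin θ + μ_s N = m g sin θ + μ_s (m g cos θ + P sin θ).
Solving, P (cos θ − μ_s sin θ) = m g (sin θ + μ_s cos θ), so P = 443×9.81×(sin 43° + 0.22 cos 43°)/(cos 43° − 0.22 sin 43°) = 4350×0.8429/0.5813 = 6300 N.

P ≈ 6300 N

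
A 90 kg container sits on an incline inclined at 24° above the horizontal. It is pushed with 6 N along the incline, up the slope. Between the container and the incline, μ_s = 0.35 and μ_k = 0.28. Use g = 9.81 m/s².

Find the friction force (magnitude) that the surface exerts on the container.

f ≈ 226 N (up the incline)

Perpendicular to the surface, N = m g cos θ = 90·9.81·cos 24° = 806.6 N.
Parallel to the incline, ΣF = 0 gives f = m g sin θ − P = 359.1 − 6 = 353.1 N (up-slope positive).
Static friction can supply at most μ_s N = 282.3 N.
|353.1| exceeds 282.3 N, so the container slips down-slope; friction is kinetic, f = μ_k N = 0.28×806.6 = 226 N.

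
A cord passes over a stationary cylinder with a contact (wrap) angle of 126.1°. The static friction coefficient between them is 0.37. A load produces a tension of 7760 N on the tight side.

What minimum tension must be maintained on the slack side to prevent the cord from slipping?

T_min ≈ 3440 N

Capstan equation at impending slip: T_tight/T_slack = e^{μβ}.
β = 126.1° = 2.201 rad; e^{μβ} = e^{0.37×2.201} = 2.258.
T_slack = T_tight / e^{μβ} = 7760 / 2.258 = 3440 N.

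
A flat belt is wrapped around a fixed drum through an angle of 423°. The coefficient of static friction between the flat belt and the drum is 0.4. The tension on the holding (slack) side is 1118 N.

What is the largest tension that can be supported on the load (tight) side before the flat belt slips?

At impending slip the capstan equation gives T₂/T₁ = e^{μβ} with β in radians.
β = 423° × π/180 = 7.383 rad.
e^{μβ} = e^{0.4×7.383} = 19.17.
T₂ = T₁ · e^{μβ} = 1118 × 19.17 = 21400 N.

T_max ≈ 21400 N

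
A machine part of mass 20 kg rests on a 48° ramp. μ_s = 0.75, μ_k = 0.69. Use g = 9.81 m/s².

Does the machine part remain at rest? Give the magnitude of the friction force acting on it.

N = m g cos θ = 131 N.
Down-slope weight component: m g sin θ = 146 N.
μ_s N = 98.5 N.
146 > 98.5 N, so it slides; kinetic friction f = μ_k N = 0.69×131 = 90.6 N.

f ≈ 90.6 N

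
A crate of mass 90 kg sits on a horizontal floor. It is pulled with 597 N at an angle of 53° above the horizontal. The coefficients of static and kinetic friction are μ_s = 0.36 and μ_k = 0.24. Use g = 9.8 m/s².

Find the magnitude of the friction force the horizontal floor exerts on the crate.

f ≈ 97.3 N

N = m g − P sin α = 882 − 597×sin 53° = 405.2 N.
Horizontally, friction must balance P cos α = 359.3 N.
The static-friction limit is μ_s N = 145.9 N.
The required friction exceeds μ_s N, so the crate moves and f = μ_k N = 97.3 N.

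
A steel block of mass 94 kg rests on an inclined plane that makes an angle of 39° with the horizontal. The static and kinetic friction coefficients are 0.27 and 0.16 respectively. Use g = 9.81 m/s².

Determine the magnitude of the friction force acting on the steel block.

f ≈ 115 N (up the incline)

Perpendicular to the surface, N = m g cos θ = 94·9.81·cos 39° = 716.6 N.
Along the slope the weight component is m g sin θ = 580.3 N; friction must supply exactly this, acting up-slope.
Static friction can supply at most μ_s N = 193.5 N.
Since |580.3| > 193.5 N, static friction cannot hold it; the steel block slides down the incline and kinetic friction applies: f = μ_k N = 0.16 × 716.6 = 115 N.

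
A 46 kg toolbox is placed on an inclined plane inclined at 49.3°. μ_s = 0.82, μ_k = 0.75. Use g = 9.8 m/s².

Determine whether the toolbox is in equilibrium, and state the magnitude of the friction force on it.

N = m g cos θ = 294 N.
Down-slope weight component: m g sin θ = 342 N.
μ_s N = 241 N.
342 > 241 N, so it slides; kinetic friction f = μ_k N = 0.75×294 = 220 N.

f ≈ 220 N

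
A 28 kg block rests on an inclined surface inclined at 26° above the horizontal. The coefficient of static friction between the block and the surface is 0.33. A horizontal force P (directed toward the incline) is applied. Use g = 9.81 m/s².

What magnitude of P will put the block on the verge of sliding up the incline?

At impending motion up the slope, friction acts down-slope at its limit: f = μ_s N.
Perpendicular to the incline: N = m g cos θ + P sin θ.
Along the incline: P cos θ = m g sin θ + μ_s N = m g sin θ + μ_s (m g cos θ + P sin θ).
Solving, P (cos θ − μ_s sin θ) = m g (sin θ + μ_s cos θ), so P = 28×9.81×(sin 26° + 0.33 cos 26°)/(cos 26° − 0.33 sin 26°) = 275×0.735/0.7541 = 268 N.

P ≈ 268 N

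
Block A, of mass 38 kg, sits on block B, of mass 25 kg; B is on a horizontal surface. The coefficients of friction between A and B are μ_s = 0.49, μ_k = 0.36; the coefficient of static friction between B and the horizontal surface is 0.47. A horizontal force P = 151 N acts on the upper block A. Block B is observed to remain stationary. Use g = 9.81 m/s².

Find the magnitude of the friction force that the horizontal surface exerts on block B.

f ≈ 151 N

The normal force B exerts on A is simply A's weight, N₁ = 372.8 N.
Maximum static friction on A from B: μ_s N₁ = 0.49×372.8 = 182.7 N.
P = 151 N is within that limit, so A and B move together (both at rest); the A–B friction is simply f₁ = P = 151 N.
By Newton's third law B feels 151 N forward from A. With B stationary, the floor's static friction on B balances it: f₂ = 151 N (well within μ_s(m_A+m_B)g = 290.5 N).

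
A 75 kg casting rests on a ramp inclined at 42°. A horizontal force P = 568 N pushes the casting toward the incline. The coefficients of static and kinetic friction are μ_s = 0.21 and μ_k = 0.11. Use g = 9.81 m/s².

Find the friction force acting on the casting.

Normal direction: N = m g cos θ + P sin θ = 926.8 N.
Along the incline, the net driving force (taking up-slope positive) is P cos θ − m g sin θ = 422.1 − 492.3 = -70.21 N, so equilibrium requires friction f = 70.21 N (up-slope).
The limit of static friction is μ_s N = 194.6 N.
|f_req| = 70.21 ≤ 194.6 N → the casting is in equilibrium; friction equals the required value.

f ≈ 70.2 N (up the incline)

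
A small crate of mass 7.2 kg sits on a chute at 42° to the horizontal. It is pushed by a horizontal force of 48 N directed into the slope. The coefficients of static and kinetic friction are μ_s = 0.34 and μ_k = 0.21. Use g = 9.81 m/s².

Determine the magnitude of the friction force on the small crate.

The horizontal push has a component P sin θ into the surface, so N = m g cos θ + P sin θ = 52.49 + 32.12 = 84.61 N.
Along the incline, the net driving force (taking up-slope positive) is P cos θ − m g sin θ = 35.67 − 47.26 = -11.59 N, so equilibrium requires friction f = 11.59 N (up-slope).
Maximum static friction: μ_s N = 0.34 × 84.61 = 28.77 N.
|f_req| = 11.59 ≤ 28.77 N → the small crate is in equilibrium; friction equals the required value.

f ≈ 11.6 N (up the incline)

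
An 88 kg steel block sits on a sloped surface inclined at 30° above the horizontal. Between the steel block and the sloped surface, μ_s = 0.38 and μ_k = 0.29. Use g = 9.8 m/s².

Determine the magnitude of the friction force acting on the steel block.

Normal force: N = m g cos θ = 88 × 9.8 × cos 30° = 746.9 N.
Along the slope the weight component is m g sin θ = 431.2 N; friction must supply exactly this, acting up-slope.
Maximum static friction available: μ_s N = 0.38 × 746.9 = 283.8 N.
|431.2| exceeds 283.8 N, so the steel block slips down-slope; friction is kinetic, f = μ_k N = 0.29×746.9 = 217 N.

f ≈ 217 N (up the incline)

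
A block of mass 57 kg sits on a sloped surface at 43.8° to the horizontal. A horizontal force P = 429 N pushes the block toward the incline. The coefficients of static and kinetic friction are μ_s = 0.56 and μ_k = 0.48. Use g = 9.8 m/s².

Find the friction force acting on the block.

f ≈ 77 N (up the incline)

Normal direction: N = m g cos θ + P sin θ = 700.1 N.
Parallel to the incline: P cos θ − m g sin θ = 309.6 − 386.6 = -77 N; the friction needed to balance this is 77 N acting up the slope.
Maximum static friction: μ_s N = 0.56 × 700.1 = 392.1 N.
Since 77 N is within the 392.1 N limit, the block stays put and friction is exactly 77 N.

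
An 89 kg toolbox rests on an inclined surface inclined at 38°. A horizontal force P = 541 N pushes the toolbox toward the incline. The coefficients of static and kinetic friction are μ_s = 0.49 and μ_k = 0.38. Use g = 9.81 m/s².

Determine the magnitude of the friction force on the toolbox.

Normal direction: N = m g cos θ + P sin θ = 1021 N.
Along the incline, the net driving force (taking up-slope positive) is P cos θ − m g sin θ = 426.3 − 537.5 = -111.2 N, so equilibrium requires friction f = 111.2 N (up-slope).
Maximum static friction: μ_s N = 0.49 × 1021 = 500.3 N.
|f_req| = 111.2 ≤ 500.3 N → the toolbox is in equilibrium; friction equals the required value.

f ≈ 111 N (up the incline)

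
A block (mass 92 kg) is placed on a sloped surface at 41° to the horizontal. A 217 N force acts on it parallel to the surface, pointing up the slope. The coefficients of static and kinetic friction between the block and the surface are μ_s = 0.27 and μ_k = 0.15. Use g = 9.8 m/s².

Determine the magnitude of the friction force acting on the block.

Normal force: N = m g cos θ = 92 × 9.8 × cos 41° = 680.4 N.
Parallel to the incline, ΣF = 0 gives f = m g sin θ − P = 591.5 − 217 = 374.5 N (up-slope positive).
Static friction can supply at most μ_s N = 183.7 N.
|374.5| exceeds 183.7 N, so the block slips down-slope; friction is kinetic, f = μ_k N = 0.15×680.4 = 102 N.

f ≈ 102 N (up the incline)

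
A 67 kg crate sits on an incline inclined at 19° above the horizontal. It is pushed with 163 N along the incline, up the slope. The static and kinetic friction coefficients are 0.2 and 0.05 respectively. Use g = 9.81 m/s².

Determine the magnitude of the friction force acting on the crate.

Perpendicular to the surface, N = m g cos θ = 67·9.81·cos 19° = 621.5 N.
Parallel to the incline, ΣF = 0 gives f = m g sin θ − P = 214 − 163 = 50.99 N (up-slope positive).
Static friction can supply at most μ_s N = 124.3 N.
Since |50.99| ≤ 124.3 N, static friction is sufficient; f equals the required value, not μ_s N.

f ≈ 51 N (up the incline)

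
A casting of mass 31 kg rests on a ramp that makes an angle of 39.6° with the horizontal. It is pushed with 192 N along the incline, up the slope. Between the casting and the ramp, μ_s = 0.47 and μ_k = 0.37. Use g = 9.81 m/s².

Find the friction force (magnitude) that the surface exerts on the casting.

f ≈ 1.85 N (up the incline)

The normal reaction is N = m g cos θ = 234.3 N.
Parallel to the incline, ΣF = 0 gives f = m g sin θ − P = 193.8 − 192 = 1.847 N (up-slope positive).
Static friction can supply at most μ_s N = 110.1 N.
Since |1.847| ≤ 110.1 N, no slip — friction simply equals what equilibrium demands.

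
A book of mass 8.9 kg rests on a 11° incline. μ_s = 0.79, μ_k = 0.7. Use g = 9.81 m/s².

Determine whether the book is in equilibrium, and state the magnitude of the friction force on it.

f ≈ 16.7 N

N = m g cos θ = 85.7 N.
Down-slope weight component: m g sin θ = 16.7 N.
μ_s N = 67.7 N.
16.7 ≤ 67.7 N, so it stays put; friction = 16.7 N.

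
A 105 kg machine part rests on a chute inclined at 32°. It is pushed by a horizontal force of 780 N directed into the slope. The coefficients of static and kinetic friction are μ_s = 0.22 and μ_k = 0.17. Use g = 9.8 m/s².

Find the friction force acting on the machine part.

f ≈ 116 N (down the incline)

Resolve perpendicular to the incline: N = m g cos θ + P sin θ = 105×9.8×cos 32° + 780×sin 32° = 1286 N.
Parallel to the incline: P cos θ − m g sin θ = 661.5 − 545.3 = 116.2 N; the friction needed to balance this is 116.2 N acting down the slope.
The limit of static friction is μ_s N = 282.9 N.
Since 116.2 N is within the 282.9 N limit, the machine part stays put and friction is exactly 116 N.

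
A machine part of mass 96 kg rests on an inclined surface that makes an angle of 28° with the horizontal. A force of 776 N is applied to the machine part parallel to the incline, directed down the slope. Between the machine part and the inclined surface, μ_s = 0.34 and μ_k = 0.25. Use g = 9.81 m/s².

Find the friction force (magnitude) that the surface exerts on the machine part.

f ≈ 208 N (up the incline)

The normal reaction is N = m g cos θ = 831.5 N.
Parallel to the incline, ΣF = 0 gives f = m g sin θ + P = 442.1 + 776 = 1218 N (up-slope positive).
Maximum static friction available: μ_s N = 0.34 × 831.5 = 282.7 N.
Since |1218| > 282.7 N, static friction cannot hold it; the machine part slides down the incline and kinetic friction applies: f = μ_k N = 0.25 × 831.5 = 208 N.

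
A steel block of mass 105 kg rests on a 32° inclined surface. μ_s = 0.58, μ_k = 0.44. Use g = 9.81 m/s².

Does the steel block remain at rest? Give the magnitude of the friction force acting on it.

N = m g cos θ = 874 N.
Down-slope weight component: m g sin θ = 546 N.
μ_s N = 507 N.
546 > 507 N, so it slides; kinetic friction f = μ_k N = 0.44×874 = 384 N.

f ≈ 384 N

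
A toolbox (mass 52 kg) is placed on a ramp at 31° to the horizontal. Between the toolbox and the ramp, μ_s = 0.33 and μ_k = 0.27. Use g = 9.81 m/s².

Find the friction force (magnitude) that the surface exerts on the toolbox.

f ≈ 118 N (up the incline)

Perpendicular to the surface, N = m g cos θ = 52·9.81·cos 31° = 437.3 N.
Along the slope the weight component is m g sin θ = 262.7 N; friction must supply exactly this, acting up-slope.
Static friction can supply at most μ_s N = 144.3 N.
|262.7| exceeds 144.3 N, so the toolbox slips down-slope; friction is kinetic, f = μ_k N = 0.27×437.3 = 118 N.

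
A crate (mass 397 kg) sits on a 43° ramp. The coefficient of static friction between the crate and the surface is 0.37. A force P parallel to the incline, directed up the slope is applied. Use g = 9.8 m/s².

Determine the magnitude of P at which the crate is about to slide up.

P ≈ 3710 N

At impending motion up the slope, friction acts down-slope at its limit: f = μ_s N.
P is parallel to the surface, so N = m g cos θ = 2850 N.
Along the incline: P = m g sin θ + μ_s N = 2650 + 0.37×2850 = 3710 N.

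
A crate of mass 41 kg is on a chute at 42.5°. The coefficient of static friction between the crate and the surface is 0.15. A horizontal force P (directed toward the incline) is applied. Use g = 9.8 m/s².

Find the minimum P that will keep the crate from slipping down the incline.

P_min ≈ 271 N

The crate tends to slide down (tan θ > μ_s), so at the point of impending slip friction acts up-slope at its limit: f = μ_s N.
Perpendicular to the incline: N = m g cos θ + P sin θ.
Along the incline: P cos θ + μ_s N = m g sin θ, i.e. P cos θ + μ_s (m g cos θ + P sin θ) = m g sin θ.
Solving, P (cos θ + μ_s sin θ) = m g (sin θ − μ_s cos θ), so P = 402×0.565/0.8386 = 271 N.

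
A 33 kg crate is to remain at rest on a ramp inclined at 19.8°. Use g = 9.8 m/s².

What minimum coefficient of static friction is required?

At the slip threshold m g sin θ = μ_s m g cos θ, so μ_s,min = tan θ.
μ_s,min = tan 19.8° = 0.36.

μ_s,min ≈ 0.36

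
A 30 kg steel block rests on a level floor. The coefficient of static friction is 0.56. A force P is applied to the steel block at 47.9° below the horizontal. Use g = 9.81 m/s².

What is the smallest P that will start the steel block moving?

N = m g + P sin α (the push presses the steel block into the level floor).
At impending slip, P cos α = μ_s N = μ_s (m g + P sin α).
Solving: P (cos α − μ_s sin α) = μ_s m g → P = 0.56×294/(cos 47.9° − 0.56 sin 47.9°) = 165/0.2549 = 647 N.

P ≈ 647 N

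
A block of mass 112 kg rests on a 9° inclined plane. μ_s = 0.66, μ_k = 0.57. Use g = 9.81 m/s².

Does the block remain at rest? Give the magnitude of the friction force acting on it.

N = m g cos θ = 1090 N.
Down-slope weight component: m g sin θ = 172 N.
μ_s N = 716 N.
172 ≤ 716 N, so it stays put; friction = 172 N.

f ≈ 172 N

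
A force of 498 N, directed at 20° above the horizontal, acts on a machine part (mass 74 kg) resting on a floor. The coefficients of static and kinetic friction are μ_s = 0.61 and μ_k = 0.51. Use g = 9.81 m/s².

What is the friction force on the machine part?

f ≈ 283 N

N = m g − P sin α = 725.9 − 498×sin 20° = 555.6 N.
Horizontally, friction must balance P cos α = 468 N.
μ_s N = 0.61 × 555.6 = 338.9 N.
The required friction exceeds μ_s N, so the machine part moves and f = μ_k N = 283 N.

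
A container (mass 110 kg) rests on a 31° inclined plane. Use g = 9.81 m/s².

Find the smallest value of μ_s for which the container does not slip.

μ_s,min ≈ 0.601

At the slip threshold m g sin θ = μ_s m g cos θ, so μ_s,min = tan θ.
μ_s,min = tan 31° = 0.601.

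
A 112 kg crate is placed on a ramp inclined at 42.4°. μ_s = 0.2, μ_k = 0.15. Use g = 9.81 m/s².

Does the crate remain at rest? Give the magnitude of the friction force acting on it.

f ≈ 122 N

N = m g cos θ = 811 N.
Down-slope weight component: m g sin θ = 741 N.
μ_s N = 162 N.
741 > 162 N, so it slides; kinetic friction f = μ_k N = 0.15×811 = 122 N.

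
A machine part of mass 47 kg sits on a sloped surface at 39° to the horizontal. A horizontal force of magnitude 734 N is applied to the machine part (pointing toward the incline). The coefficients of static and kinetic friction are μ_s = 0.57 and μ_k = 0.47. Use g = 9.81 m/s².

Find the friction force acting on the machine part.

Normal direction: N = m g cos θ + P sin θ = 820.2 N.
Along the incline, the net driving force (taking up-slope positive) is P cos θ − m g sin θ = 570.4 − 290.2 = 280.3 N, so equilibrium requires friction f = -280.3 N (down-slope).
Maximum static friction: μ_s N = 0.57 × 820.2 = 467.5 N.
|f_req| = 280.3 ≤ 467.5 N → the machine part is in equilibrium; friction equals the required value.

f ≈ 280 N (down the incline)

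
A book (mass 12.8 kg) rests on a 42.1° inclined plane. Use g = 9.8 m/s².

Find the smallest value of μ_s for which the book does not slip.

At the slip threshold m g sin θ = μ_s m g cos θ, so μ_s,min = tan θ.
μ_s,min = tan 42.1° = 0.904.

μ_s,min ≈ 0.904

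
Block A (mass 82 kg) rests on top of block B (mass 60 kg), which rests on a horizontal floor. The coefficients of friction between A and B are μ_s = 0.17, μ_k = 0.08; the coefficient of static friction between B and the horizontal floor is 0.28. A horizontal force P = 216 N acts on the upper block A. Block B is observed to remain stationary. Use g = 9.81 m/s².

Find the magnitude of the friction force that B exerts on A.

f ≈ 64.4 N

Normal force at the A–B interface: N₁ = m_A g = 804.4 N.
Maximum static friction on A from B: μ_s N₁ = 0.17×804.4 = 136.8 N.
P = 216 N exceeds that limit, so A slips over B and the interface friction becomes kinetic: f₁ = μ_k N₁ = 0.08×804.4 = 64.4 N.
By Newton's third law B feels 64.4 N forward from A. With B stationary, the floor's static friction on B balances it: f₂ = 64.4 N (well within μ_s(m_A+m_B)g = 390 N).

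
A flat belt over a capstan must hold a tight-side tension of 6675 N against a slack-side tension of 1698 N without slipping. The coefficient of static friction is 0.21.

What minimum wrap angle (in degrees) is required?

β_min ≈ 373°

T₂/T₁ = e^{μβ} → β = ln(T₂/T₁)/μ.
β = ln(6675/1698)/0.21 = 1.369/0.21 = 6.519 rad.
In degrees: β = 6.519 × 180/π = 373°.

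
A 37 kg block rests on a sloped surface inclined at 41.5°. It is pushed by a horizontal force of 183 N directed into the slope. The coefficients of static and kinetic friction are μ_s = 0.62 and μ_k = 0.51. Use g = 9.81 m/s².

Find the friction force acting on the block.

Normal direction: N = m g cos θ + P sin θ = 393.1 N.
Parallel to the incline: P cos θ − m g sin θ = 137.1 − 240.5 = -103.5 N; the friction needed to balance this is 103.5 N acting up the slope.
The limit of static friction is μ_s N = 243.7 N.
|f_req| = 103.5 ≤ 243.7 N → the block is in equilibrium; friction equals the required value.

f ≈ 103 N (up the incline)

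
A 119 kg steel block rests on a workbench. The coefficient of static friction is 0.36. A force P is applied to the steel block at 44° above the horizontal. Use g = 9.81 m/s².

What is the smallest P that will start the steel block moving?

P ≈ 434 N

N = m g − P sin α (the pull lifts the steel block).
At impending slip, P cos α = μ_s N = μ_s (m g − P sin α).
Solving: P (cos α + μ_s sin α) = μ_s m g → P = 0.36×1170/(cos 44° + 0.36 sin 44°) = 420/0.9694 = 434 N.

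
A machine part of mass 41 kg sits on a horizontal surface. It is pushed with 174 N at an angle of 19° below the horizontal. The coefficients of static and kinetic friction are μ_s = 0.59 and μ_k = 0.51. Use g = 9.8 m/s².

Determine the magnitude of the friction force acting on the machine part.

Vertical equilibrium gives N = m g + P sin α = 458.4 N.
For equilibrium, f = P cos α = 174×cos 19° = 164.5 N.
μ_s N = 0.59 × 458.4 = 270.5 N.
Since 164.5 N does not exceed the limit, the machine part stays at rest and f = 165 N.

f ≈ 165 N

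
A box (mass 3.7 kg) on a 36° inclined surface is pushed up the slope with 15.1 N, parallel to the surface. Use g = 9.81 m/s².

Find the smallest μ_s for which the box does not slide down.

N = m g cos θ = 29.36 N.
Friction must make up the shortfall along the incline: f = m g sin θ − P = 21.33 − 15.1 = 6.235 N.
At the threshold f = μ_s N, so μ_s,min = 6.235/29.36 = 0.212.

μ_s,min ≈ 0.212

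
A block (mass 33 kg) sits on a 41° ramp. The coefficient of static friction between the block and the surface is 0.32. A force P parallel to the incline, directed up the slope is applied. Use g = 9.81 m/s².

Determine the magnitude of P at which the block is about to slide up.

P ≈ 291 N

At impending motion up the slope, friction acts down-slope at its limit: f = μ_s N.
P is parallel to the surface, so N = m g cos θ = 244 N.
Along the incline: P = m g sin θ + μ_s N = 212 + 0.32×244 = 291 N.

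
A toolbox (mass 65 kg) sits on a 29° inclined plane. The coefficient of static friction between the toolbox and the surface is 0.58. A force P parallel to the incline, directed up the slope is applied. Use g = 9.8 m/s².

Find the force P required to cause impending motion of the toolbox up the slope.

At impending motion up the slope, friction acts down-slope at its limit: f = μ_s N.
P is parallel to the surface, so N = m g cos θ = 557 N.
Along the incline: P = m g sin θ + μ_s N = 309 + 0.58×557 = 632 N.

P ≈ 632 N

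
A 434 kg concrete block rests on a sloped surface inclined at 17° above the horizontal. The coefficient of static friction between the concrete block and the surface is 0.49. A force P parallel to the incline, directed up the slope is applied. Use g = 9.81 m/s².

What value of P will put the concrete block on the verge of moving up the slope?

P ≈ 3240 N

At impending motion up the slope, friction acts down-slope at its limit: f = μ_s N.
P is parallel to the surface, so N = m g cos θ = 4070 N.
Along the incline: P = m g sin θ + μ_s N = 1240 + 0.49×4070 = 3240 N.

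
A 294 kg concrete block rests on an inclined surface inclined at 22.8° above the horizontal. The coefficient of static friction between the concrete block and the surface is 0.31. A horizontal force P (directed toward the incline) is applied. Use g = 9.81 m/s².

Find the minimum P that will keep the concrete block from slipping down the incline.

The concrete block tends to slide down (tan θ > μ_s), so at the point of impending slip friction acts up-slope at its limit: f = μ_s N.
Perpendicular to the incline: N = m g cos θ + P sin θ.
Along the incline: P cos θ + μ_s N = m g sin θ, i.e. P cos θ + μ_s (m g cos θ + P sin θ) = m g sin θ.
Solving, P (cos θ + μ_s sin θ) = m g (sin θ − μ_s cos θ), so P = 2880×0.1017/1.042 = 282 N.

P_min ≈ 282 N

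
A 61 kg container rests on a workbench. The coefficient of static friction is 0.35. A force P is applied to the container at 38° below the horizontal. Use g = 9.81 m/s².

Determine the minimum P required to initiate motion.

P ≈ 366 N

N = m g + P sin α (the push presses the container into the workbench).
At impending slip, P cos α = μ_s N = μ_s (m g + P sin α).
Solving: P (cos α − μ_s sin α) = μ_s m g → P = 0.35×598/(cos 38° − 0.35 sin 38°) = 209/0.5725 = 366 N.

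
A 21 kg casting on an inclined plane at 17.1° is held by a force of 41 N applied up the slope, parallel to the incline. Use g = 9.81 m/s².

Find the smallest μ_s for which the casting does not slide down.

N = m g cos θ = 196.9 N.
Friction must make up the shortfall along the incline: f = m g sin θ − P = 60.58 − 41 = 19.58 N.
At the threshold f = μ_s N, so μ_s,min = 19.58/196.9 = 0.0994.

μ_s,min ≈ 0.0994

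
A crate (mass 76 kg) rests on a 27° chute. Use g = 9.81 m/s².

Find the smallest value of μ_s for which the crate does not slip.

μ_s,min ≈ 0.51

At the slip threshold m g sin θ = μ_s m g cos θ, so μ_s,min = tan θ.
μ_s,min = tan 27° = 0.51.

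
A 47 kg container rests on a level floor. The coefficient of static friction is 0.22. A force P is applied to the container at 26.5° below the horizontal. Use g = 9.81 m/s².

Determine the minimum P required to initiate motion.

N = m g + P sin α (the push presses the container into the level floor).
At impending slip, P cos α = μ_s N = μ_s (m g + P sin α).
Solving: P (cos α − μ_s sin α) = μ_s m g → P = 0.22×461/(cos 26.5° − 0.22 sin 26.5°) = 101/0.7968 = 127 N.

P ≈ 127 N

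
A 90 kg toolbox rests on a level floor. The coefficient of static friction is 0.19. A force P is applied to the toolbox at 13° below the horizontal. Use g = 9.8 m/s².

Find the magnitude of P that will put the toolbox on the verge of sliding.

N = m g + P sin α (the push presses the toolbox into the level floor).
At impending slip, P cos α = μ_s N = μ_s (m g + P sin α).
Solving: P (cos α − μ_s sin α) = μ_s m g → P = 0.19×882/(cos 13° − 0.19 sin 13°) = 168/0.9316 = 180 N.

P ≈ 180 N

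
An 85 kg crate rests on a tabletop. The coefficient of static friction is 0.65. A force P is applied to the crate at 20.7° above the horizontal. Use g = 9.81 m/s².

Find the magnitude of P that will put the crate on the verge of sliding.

P ≈ 465 N

N = m g − P sin α (the pull lifts the crate).
At impending slip, P cos α = μ_s N = μ_s (m g − P sin α).
Solving: P (cos α + μ_s sin α) = μ_s m g → P = 0.65×834/(cos 20.7° + 0.65 sin 20.7°) = 542/1.165 = 465 N.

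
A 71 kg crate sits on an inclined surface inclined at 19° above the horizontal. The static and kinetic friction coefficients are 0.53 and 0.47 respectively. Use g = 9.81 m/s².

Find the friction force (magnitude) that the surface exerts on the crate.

Perpendicular to the surface, N = m g cos θ = 71·9.81·cos 19° = 658.6 N.
Along the slope the weight component is m g sin θ = 226.8 N; friction must supply exactly this, acting up-slope.
The static-friction ceiling is μ_s N = 0.53 × 658.6 = 349 N.
Since |226.8| ≤ 349 N, static friction is sufficient; f equals the required value, not μ_s N.

f ≈ 227 N (up the incline)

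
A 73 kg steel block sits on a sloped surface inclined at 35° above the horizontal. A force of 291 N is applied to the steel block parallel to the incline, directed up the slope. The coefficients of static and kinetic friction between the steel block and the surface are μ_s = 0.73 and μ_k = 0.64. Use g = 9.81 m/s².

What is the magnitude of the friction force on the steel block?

f ≈ 120 N (up the incline)

Perpendicular to the surface, N = m g cos θ = 73·9.81·cos 35° = 586.6 N.
Parallel to the incline, ΣF = 0 gives f = m g sin θ − P = 410.8 − 291 = 119.8 N (up-slope positive).
The static-friction ceiling is μ_s N = 0.73 × 586.6 = 428.2 N.
Since |119.8| ≤ 428.2 N, static friction is sufficient; f equals the required value, not μ_s N.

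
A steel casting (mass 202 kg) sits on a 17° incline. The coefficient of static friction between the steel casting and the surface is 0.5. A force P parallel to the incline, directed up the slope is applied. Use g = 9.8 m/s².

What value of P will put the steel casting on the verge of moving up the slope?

P ≈ 1530 N

At impending motion up the slope, friction acts down-slope at its limit: f = μ_s N.
P is parallel to the surface, so N = m g cos θ = 1890 N.
Along the incline: P = m g sin θ + μ_s N = 579 + 0.5×1890 = 1530 N.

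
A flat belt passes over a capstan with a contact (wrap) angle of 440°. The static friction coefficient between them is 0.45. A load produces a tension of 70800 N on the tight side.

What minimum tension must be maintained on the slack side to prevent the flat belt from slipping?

Capstan equation at impending slip: T_tight/T_slack = e^{μβ}.
β = 440° = 7.679 rad; e^{μβ} = e^{0.45×7.679} = 31.68.
T_slack = T_tight / e^{μβ} = 70800 / 31.68 = 2230 N.

T_min ≈ 2230 N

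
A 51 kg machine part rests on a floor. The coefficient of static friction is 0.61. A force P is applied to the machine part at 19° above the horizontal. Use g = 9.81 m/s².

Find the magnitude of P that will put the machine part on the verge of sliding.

N = m g − P sin α (the pull lifts the machine part).
At impending slip, P cos α = μ_s N = μ_s (m g − P sin α).
Solving: P (cos α + μ_s sin α) = μ_s m g → P = 0.61×500/(cos 19° + 0.61 sin 19°) = 305/1.144 = 267 N.

P ≈ 267 N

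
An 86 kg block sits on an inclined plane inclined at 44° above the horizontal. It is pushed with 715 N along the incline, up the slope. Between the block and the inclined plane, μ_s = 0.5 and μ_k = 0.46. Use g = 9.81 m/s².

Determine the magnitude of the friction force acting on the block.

f ≈ 129 N (down the incline)

The normal reaction is N = m g cos θ = 606.9 N.
For equilibrium along the incline the friction force must supply f = m g sin θ − P = 586.1 − 715 = -128.9 N (positive meaning up-slope).
Maximum static friction available: μ_s N = 0.5 × 606.9 = 303.4 N.
Since |-128.9| ≤ 303.4 N, static friction is sufficient; f equals the required value, not μ_s N.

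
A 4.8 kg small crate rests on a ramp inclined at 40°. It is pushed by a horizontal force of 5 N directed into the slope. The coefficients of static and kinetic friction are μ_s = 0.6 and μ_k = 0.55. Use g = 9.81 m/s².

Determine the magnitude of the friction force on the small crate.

The horizontal push has a component P sin θ into the surface, so N = m g cos θ + P sin θ = 36.07 + 3.214 = 39.29 N.
Parallel to the incline: P cos θ − m g sin θ = 3.83 − 30.27 = -26.44 N; the friction needed to balance this is 26.44 N acting up the slope.
The limit of static friction is μ_s N = 23.57 N.
The required 26.44 N exceeds the static limit, so the small crate slides down-slope and f = μ_k N = 0.55×39.29 = 21.6 N.

f ≈ 21.6 N (up the incline)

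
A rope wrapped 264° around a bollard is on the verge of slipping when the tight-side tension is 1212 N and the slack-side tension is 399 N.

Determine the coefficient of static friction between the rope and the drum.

μ ≈ 0.241

T₂/T₁ = e^{μβ} → μ = ln(T₂/T₁)/β.
β = 264° = 4.608 rad.
μ = ln(1212/399)/4.608 = ln(3.038)/4.608 = 0.241.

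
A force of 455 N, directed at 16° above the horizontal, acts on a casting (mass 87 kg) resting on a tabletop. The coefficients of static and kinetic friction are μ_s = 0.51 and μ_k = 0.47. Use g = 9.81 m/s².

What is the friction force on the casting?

N = m g − P sin α = 853.5 − 455×sin 16° = 728.1 N.
Horizontally, friction must balance P cos α = 437.4 N.
The static-friction limit is μ_s N = 371.3 N.
437.4 > 371.3 N → the casting slides; f = μ_k N = 0.47×728.1 = 342 N.

f ≈ 342 N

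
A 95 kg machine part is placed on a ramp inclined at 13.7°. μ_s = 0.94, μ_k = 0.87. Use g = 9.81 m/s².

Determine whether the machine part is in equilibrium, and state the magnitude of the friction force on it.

f ≈ 221 N

N = m g cos θ = 905 N.
Down-slope weight component: m g sin θ = 221 N.
μ_s N = 851 N.
221 ≤ 851 N, so it stays put; friction = 221 N.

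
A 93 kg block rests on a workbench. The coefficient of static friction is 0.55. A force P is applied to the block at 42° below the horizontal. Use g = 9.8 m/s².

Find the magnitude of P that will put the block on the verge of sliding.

N = m g + P sin α (the push presses the block into the workbench).
At impending slip, P cos α = μ_s N = μ_s (m g + P sin α).
Solving: P (cos α − μ_s sin α) = μ_s m g → P = 0.55×911/(cos 42° − 0.55 sin 42°) = 501/0.3751 = 1340 N.

P ≈ 1340 N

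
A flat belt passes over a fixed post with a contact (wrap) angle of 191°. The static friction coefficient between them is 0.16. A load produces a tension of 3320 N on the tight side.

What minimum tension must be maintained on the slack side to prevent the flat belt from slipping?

Capstan equation at impending slip: T_tight/T_slack = e^{μβ}.
β = 191° = 3.334 rad; e^{μβ} = e^{0.16×3.334} = 1.705.
T_slack = T_tight / e^{μβ} = 3320 / 1.705 = 1950 N.

T_min ≈ 1950 N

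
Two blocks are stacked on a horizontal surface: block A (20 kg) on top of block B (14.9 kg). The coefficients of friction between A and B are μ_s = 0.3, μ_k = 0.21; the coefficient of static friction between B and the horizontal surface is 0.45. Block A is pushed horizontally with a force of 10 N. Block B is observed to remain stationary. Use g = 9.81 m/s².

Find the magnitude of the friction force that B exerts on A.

f ≈ 10 N

The normal force B exerts on A is simply A's weight, N₁ = 196.2 N.
Maximum static friction on A from B: μ_s N₁ = 0.3×196.2 = 58.86 N.
P = 10 N is within that limit, so A and B move together (both at rest); the A–B friction is simply f₁ = P = 10 N.
By Newton's third law B feels 10 N forward from A. With B stationary, the floor's static friction on B balances it: f₂ = 10 N (well within μ_s(m_A+m_B)g = 154.1 N).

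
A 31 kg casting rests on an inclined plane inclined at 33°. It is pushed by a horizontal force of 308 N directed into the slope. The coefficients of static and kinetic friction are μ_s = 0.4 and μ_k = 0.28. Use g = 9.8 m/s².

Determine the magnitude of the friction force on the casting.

Resolve perpendicular to the incline: N = m g cos θ + P sin θ = 31×9.8×cos 33° + 308×sin 33° = 422.5 N.
Parallel to the incline: P cos θ − m g sin θ = 258.3 − 165.5 = 92.85 N; the friction needed to balance this is 92.85 N acting down the slope.
The limit of static friction is μ_s N = 169 N.
|f_req| = 92.85 ≤ 169 N → the casting is in equilibrium; friction equals the required value.

f ≈ 92.8 N (down the incline)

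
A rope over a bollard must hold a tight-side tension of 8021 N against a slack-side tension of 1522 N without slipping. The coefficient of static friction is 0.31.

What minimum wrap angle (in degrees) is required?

T₂/T₁ = e^{μβ} → β = ln(T₂/T₁)/μ.
β = ln(8021/1522)/0.31 = 1.662/0.31 = 5.361 rad.
In degrees: β = 5.361 × 180/π = 307°.

β_min ≈ 307°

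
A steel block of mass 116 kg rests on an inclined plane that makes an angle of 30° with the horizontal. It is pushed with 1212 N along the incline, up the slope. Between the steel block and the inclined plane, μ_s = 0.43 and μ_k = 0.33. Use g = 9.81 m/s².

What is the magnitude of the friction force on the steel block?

f ≈ 325 N (down the incline)

The normal reaction is N = m g cos θ = 985.5 N.
Parallel to the incline, ΣF = 0 gives f = m g sin θ − P = 569 − 1212 = -643 N (up-slope positive).
Maximum static friction available: μ_s N = 0.43 × 985.5 = 423.8 N.
Since |-643| > 423.8 N, static friction cannot hold it; the steel block slides up the incline and kinetic friction applies: f = μ_k N = 0.33 × 985.5 = 325 N.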